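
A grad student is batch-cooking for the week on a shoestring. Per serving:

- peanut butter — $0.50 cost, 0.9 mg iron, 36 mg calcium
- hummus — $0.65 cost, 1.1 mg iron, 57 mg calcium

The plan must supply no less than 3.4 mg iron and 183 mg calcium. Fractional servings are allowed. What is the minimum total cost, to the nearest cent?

peanut butter only: max(3.4/0.9, 183/36) = 5.083 servings → $2.54.
hummus only: max(3.4/1.1, 183/57) = 3.211 servings → $2.09.
peanut butter + hummus with both targets exact would need a negative amount; discard.
So the least-cost plan costs $2.09.

$2.09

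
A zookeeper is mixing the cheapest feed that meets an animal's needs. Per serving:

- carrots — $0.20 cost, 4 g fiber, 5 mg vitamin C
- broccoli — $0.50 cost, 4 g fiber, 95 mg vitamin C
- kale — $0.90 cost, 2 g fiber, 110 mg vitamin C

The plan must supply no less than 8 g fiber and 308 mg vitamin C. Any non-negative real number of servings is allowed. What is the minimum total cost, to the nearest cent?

Minimising a linear cost over {fiber ≥ 8, vitamin C ≥ 308, servings ≥ 0} — the optimum is at a vertex, using one or two foods.
carrots only: max(8/4, 308/5) = 61.6 servings → $12.32.
broccoli only: max(8/4, 308/95) = 3.242 servings → $1.62.
kale only: max(8/2, 308/110) = 4 servings → $3.60.
carrots + broccoli: the both-tight solution has a negative serving — not a feasible corner.
carrots + kale with both tight: 0.614 servings and 2.772 servings → $2.62.
broccoli + kale with both tight: 1.056 servings and 1.888 servings → $2.23.
The minimum over all feasible corners is $1.62.

$1.62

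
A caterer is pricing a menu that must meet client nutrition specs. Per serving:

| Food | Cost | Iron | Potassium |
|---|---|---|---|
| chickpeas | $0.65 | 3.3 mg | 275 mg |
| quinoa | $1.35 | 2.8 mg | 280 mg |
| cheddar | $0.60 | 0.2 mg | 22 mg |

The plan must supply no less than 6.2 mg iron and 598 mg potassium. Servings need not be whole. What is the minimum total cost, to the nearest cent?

$1.41

chickpeas only: max(6.2/3.3, 598/275) = 2.175 servings → $1.41.
quinoa only: max(6.2/2.8, 598/280) = 2.214 servings → $2.99.
cheddar only: max(6.2/0.2, 598/22) = 31 servings → $18.60.
chickpeas + quinoa with both tight: 0.4 servings and 1.743 servings → $2.61.
chickpeas + cheddar with both tight: 0.9545 servings and 15.25 servings → $9.77.
quinoa + cheddar: intersection lies outside the first quadrant.
So the least-cost plan costs $1.41.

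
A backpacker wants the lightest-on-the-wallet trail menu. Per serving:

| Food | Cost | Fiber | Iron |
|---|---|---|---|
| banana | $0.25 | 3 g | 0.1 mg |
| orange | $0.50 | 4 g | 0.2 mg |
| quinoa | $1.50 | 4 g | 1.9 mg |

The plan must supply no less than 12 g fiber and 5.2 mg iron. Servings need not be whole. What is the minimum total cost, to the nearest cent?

Two binding constraints pin down two serving amounts, so the optimal mix uses at most two foods. The candidates are each food alone (scaled to the tighter of fiber/iron) and each pair with both constraints tight.
banana only: max(12/3, 5.2/0.1) = 52 servings → $13.00.
orange only: max(12/4, 5.2/0.2) = 26 servings → $13.00.
quinoa only: max(12/4, 5.2/1.9) = 3 servings → $4.50.
banana + orange with both targets exact would need a negative amount; discard.
banana + quinoa with both tight: 0.3774 servings and 2.717 servings → $4.17.
orange + quinoa with both tight: 0.2941 servings and 2.706 servings → $4.21.
Cheapest feasible corner: $4.17.

$4.17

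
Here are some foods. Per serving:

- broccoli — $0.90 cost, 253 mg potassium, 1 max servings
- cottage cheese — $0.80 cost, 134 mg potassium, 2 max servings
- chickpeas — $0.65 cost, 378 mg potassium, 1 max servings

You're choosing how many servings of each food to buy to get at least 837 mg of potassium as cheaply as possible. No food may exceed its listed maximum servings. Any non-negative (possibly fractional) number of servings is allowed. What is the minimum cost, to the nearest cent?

Cost per mg of potassium: chickpeas $0.0017, broccoli $0.0036, cottage cheese $0.0060.
Take 1 serving of chickpeas: +378.0 mg potassium for $0.65 (total $0.65, still need 459.0 mg).
Take 1 serving of broccoli: +253.0 mg potassium for $0.90 (total $1.55, still need 206.0 mg).
Take 1.537 servings of cottage cheese: +206.0 mg potassium for $1.23 (total $2.78, still need 0.0 mg).
Filling from the cheapest source first is optimal under one linear minimum: $2.78.

$2.78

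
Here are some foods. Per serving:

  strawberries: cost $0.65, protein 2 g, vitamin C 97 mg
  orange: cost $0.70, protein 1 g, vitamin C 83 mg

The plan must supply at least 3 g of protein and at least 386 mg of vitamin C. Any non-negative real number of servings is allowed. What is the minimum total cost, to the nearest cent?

$2.59

This is a tiny linear program; its minimum lies at a vertex of the feasible set. List the vertices and price them.
strawberries only: max(3/2, 386/97) = 3.979 servings → $2.59.
orange only: max(3/1, 386/83) = 4.651 servings → $3.26.
strawberries + orange with both targets exact would need a negative amount; discard.
So the least-cost plan costs $2.59.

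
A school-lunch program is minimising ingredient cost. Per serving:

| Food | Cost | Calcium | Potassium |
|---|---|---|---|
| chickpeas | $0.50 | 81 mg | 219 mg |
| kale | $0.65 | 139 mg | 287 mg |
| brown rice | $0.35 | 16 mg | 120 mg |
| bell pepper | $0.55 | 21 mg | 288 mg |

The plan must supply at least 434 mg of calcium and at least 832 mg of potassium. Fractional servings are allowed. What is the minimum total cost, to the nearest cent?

$2.03

At the optimum either one food covers both requirements or two foods hit both targets exactly; no other combination can be cheaper.
chickpeas only: max(434/81, 832/219) = 5.358 servings → $2.68.
kale only: max(434/139, 832/287) = 3.122 servings → $2.03.
brown rice only: max(434/16, 832/120) = 27.12 servings → $9.49.
bell pepper only: max(434/21, 832/288) = 20.67 servings → $11.37.
chickpeas + kale with both targets exact would need a negative amount; discard.
chickpeas + brown rice: the both-tight solution has a negative serving — not a feasible corner.
chickpeas + bell pepper: the both-tight solution has a negative serving — not a feasible corner.
kale + brown rice with both targets exact would need a negative amount; discard.
kale + bell pepper: the both-tight solution has a negative serving — not a feasible corner.
brown rice + bell pepper: the both-tight solution has a negative serving — not a feasible corner.
So the least-cost plan costs $2.03.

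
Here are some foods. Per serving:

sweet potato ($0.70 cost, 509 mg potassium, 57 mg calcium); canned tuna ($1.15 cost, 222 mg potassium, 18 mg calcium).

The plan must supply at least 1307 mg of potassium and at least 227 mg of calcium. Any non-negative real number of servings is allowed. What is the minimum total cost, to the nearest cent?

$2.79

At the optimum either one food covers both requirements or two foods hit both targets exactly; no other combination can be cheaper.
sweet potato only: max(1307/509, 227/57) = 3.982 servings → $2.79.
canned tuna only: max(1307/222, 227/18) = 12.61 servings → $14.50.
sweet potato + canned tuna: the both-tight solution has a negative serving — not a feasible corner.
The minimum over all feasible corners is $2.79.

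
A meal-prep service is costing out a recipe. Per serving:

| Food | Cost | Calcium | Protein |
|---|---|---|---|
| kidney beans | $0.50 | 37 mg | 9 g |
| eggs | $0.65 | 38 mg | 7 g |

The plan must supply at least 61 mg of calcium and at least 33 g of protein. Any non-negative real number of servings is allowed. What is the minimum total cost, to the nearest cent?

The cheapest plan sits at a corner of the feasible region — with two constraints it uses at most two foods.
kidney beans only: max(61/37, 33/9) = 3.667 servings → $1.83.
eggs only: max(61/38, 33/7) = 4.714 servings → $3.06.
kidney beans + eggs with both targets exact would need a negative amount; discard.
Cheapest feasible corner: $1.83.

$1.83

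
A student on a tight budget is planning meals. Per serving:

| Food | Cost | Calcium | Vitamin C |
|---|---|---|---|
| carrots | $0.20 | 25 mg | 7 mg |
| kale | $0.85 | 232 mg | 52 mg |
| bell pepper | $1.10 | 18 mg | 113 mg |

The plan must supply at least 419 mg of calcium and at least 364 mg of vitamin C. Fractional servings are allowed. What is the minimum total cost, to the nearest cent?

$4.10

Minimising a linear cost over {calcium ≥ 419, vitamin C ≥ 364, servings ≥ 0} — the optimum is at a vertex, using one or two foods.
carrots only: max(419/25, 364/7) = 52 servings → $10.40.
kale only: max(419/232, 364/52) = 7 servings → $5.95.
bell pepper only: max(419/18, 364/113) = 23.28 servings → $25.61.
carrots + kale: intersection lies outside the first quadrant.
carrots + bell pepper with both tight: 15.11 servings and 2.285 servings → $5.54.
kale + bell pepper with both tight: 1.614 servings and 2.479 servings → $4.10.
The minimum over all feasible corners is $4.10.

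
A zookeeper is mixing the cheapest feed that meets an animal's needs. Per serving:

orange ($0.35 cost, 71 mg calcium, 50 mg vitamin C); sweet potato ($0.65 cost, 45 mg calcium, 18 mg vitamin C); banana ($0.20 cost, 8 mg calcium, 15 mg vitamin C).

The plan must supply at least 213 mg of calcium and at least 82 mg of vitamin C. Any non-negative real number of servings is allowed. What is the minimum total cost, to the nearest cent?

$1.05

Check every corner: each single food scaled to meet both minima, and each pair solved so both constraints bind.
orange only: max(213/71, 82/50) = 3 servings → $1.05.
sweet potato only: max(213/45, 82/18) = 4.733 servings → $3.08.
banana only: max(213/8, 82/15) = 26.62 servings → $5.33.
orange + sweet potato with both targets exact would need a negative amount; discard.
orange + banana with both targets exact would need a negative amount; discard.
sweet potato + banana: the both-tight solution has a negative serving — not a feasible corner.
Cheapest feasible corner: $1.05.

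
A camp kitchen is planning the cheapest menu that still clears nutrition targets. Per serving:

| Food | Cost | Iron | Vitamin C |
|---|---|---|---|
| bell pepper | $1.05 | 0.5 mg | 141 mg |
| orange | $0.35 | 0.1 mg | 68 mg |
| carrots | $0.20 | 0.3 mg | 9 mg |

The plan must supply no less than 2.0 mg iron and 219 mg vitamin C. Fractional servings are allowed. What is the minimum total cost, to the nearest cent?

$2.03

Minimising a linear cost over {iron ≥ 2.0, vitamin C ≥ 219, servings ≥ 0} — the optimum is at a vertex, using one or two foods.
bell pepper only: max(2.0/0.5, 219/141) = 4 servings → $4.20.
orange only: max(2.0/0.1, 219/68) = 20 servings → $7.00.
carrots only: max(2.0/0.3, 219/9) = 24.33 servings → $4.87.
bell pepper + orange: intersection lies outside the first quadrant.
bell pepper + carrots with both tight: 1.262 servings and 4.563 servings → $2.24.
orange + carrots with both tight: 2.446 servings and 5.851 servings → $2.03.
The minimum over all feasible corners is $2.03.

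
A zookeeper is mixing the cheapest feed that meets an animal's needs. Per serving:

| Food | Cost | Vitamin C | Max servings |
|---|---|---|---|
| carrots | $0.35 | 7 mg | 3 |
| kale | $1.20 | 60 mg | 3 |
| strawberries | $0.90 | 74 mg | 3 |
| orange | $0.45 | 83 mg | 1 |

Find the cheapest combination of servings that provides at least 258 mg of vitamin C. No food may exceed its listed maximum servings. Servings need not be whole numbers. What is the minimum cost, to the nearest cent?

Cost per mg of vitamin C: orange $0.0054, strawberries $0.0122, kale $0.0200, carrots $0.0500.
Take 1 serving of orange: +83.0 mg vitamin C for $0.45 (total $0.45, still need 175.0 mg).
Take 2.365 servings of strawberries: +175.0 mg vitamin C for $2.13 (total $2.58, still need 0.0 mg).
Filling from the cheapest source first is optimal under one linear minimum: $2.58.

$2.58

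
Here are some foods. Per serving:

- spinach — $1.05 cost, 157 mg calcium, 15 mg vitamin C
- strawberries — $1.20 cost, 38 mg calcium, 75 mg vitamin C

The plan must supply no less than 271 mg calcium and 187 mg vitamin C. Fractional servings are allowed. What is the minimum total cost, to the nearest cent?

For a min-cost LP with two ≥-constraints, a basic feasible solution has at most two positive variables.
spinach only: max(271/157, 187/15) = 12.47 servings → $13.09.
strawberries only: max(271/38, 187/75) = 7.132 servings → $8.56.
spinach + strawberries with both tight: 1.18 servings and 2.257 servings → $3.95.
The minimum over all feasible corners is $3.95.

$3.95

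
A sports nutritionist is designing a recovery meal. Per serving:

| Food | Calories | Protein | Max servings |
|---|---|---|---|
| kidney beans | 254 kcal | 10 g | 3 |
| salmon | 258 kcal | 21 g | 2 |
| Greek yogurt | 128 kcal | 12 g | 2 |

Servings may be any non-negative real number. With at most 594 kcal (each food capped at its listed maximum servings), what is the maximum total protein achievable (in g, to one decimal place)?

51.5 g

Protein per kcal: Greek yogurt 0.09375, salmon 0.0814, kidney beans 0.03937.
Take 2 servings of Greek yogurt: uses 256 kcal, +24.0 g protein (running total 24.0 g).
Take 1.31 servings of salmon: uses 338 kcal, +27.5 g protein (running total 51.5 g).
Greedy by best ratio exhausts the calories allowance optimally: 51.5 g.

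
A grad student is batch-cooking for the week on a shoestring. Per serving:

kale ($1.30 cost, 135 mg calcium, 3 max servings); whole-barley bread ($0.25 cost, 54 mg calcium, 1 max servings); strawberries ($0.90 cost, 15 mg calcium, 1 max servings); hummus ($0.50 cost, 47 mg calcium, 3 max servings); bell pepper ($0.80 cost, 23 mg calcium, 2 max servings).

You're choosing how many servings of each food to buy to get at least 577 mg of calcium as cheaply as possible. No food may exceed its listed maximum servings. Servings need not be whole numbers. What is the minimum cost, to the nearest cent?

Cost per mg of calcium: whole-barley bread $0.0046, kale $0.0096, hummus $0.0106, bell pepper $0.0348, strawberries $0.0600.
Take 1 serving of whole-barley bread: +54.0 mg calcium for $0.25 (total $0.25, still need 523.0 mg).
Take 3 servings of kale: +405.0 mg calcium for $3.90 (total $4.15, still need 118.0 mg).
Take 2.511 servings of hummus: +118.0 mg calcium for $1.26 (total $5.41, still need 0.0 mg).
Filling from the cheapest source first is optimal under one linear minimum: $5.41.

$5.41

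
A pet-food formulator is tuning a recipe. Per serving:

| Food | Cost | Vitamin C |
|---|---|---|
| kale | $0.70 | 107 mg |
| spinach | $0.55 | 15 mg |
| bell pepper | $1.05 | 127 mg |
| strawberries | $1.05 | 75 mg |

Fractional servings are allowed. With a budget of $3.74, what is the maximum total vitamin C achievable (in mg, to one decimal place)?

571.7 mg

Vitamin C per dollar: kale 152.9, bell pepper 121, strawberries 71.43, spinach 27.27.
With no serving limits, spend the whole cost allowance on kale: $3.74 / $0.70 × 107 mg = 571.7 mg.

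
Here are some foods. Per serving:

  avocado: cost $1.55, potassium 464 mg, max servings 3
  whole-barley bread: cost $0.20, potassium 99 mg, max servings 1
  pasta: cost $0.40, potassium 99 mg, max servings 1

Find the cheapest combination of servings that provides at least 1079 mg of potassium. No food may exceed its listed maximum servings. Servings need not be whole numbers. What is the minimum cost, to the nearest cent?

Cost per mg of potassium: whole-barley bread $0.0020, avocado $0.0033, pasta $0.0040.
Take 1 serving of whole-barley bread: +99.0 mg potassium for $0.20 (total $0.20, still need 980.0 mg).
Take 2.112 servings of avocado: +980.0 mg potassium for $3.27 (total $3.47, still need 0.0 mg).
Greedy by cheapest-per-mg is optimal for a single linear constraint, so the minimum cost is $3.47.

$3.47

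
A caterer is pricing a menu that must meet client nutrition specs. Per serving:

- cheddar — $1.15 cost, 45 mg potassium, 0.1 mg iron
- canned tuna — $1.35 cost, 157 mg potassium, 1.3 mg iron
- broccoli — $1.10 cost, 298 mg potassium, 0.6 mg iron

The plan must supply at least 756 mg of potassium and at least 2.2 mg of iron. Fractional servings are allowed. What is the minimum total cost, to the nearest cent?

$3.32

The cheapest plan sits at a corner of the feasible region — with two constraints it uses at most two foods.
cheddar only: max(756/45, 2.2/0.1) = 22 servings → $25.30.
canned tuna only: max(756/157, 2.2/1.3) = 4.815 servings → $6.50.
broccoli only: max(756/298, 2.2/0.6) = 3.667 servings → $4.03.
cheddar + canned tuna with both tight: 14.89 servings and 0.5467 servings → $17.86.
cheddar + broccoli with both targets exact would need a negative amount; discard.
canned tuna + broccoli with both tight: 0.6889 servings and 2.174 servings → $3.32.
So the least-cost plan costs $3.32.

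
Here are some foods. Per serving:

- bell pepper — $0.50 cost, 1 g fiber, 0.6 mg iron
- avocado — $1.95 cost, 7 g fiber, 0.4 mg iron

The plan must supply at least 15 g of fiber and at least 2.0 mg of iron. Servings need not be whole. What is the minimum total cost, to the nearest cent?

At the optimum either one food covers both requirements or two foods hit both targets exactly; no other combination can be cheaper.
bell pepper only: max(15/1, 2.0/0.6) = 15 servings → $7.50.
avocado only: max(15/7, 2.0/0.4) = 5 servings → $9.75.
bell pepper + avocado with both tight: 2.105 servings and 1.842 servings → $4.64.
The minimum over all feasible corners is $4.64.

$4.64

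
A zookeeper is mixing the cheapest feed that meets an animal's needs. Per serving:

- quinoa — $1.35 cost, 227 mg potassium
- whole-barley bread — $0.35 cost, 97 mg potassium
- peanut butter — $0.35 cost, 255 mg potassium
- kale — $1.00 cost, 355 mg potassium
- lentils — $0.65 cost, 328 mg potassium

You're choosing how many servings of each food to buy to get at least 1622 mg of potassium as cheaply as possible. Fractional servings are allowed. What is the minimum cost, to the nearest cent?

Cost per mg of potassium: peanut butter $0.0014, lentils $0.0020, kale $0.0028, whole-barley bread $0.0036, quinoa $0.0059.
With no serving limits, use only peanut butter: 1622 mg / 255 mg = 6.361 servings × $0.35 = $2.23.

$2.23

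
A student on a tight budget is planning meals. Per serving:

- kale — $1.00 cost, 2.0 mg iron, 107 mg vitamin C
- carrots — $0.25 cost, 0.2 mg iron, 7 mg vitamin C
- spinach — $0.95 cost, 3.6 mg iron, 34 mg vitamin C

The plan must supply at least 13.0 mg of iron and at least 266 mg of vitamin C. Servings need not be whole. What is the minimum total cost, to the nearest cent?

Compare the cost at each extreme point of the feasible region.
kale only: max(13.0/2.0, 266/107) = 6.5 servings → $6.50.
carrots only: max(13.0/0.2, 266/7) = 65 servings → $16.25.
spinach only: max(13.0/3.6, 266/34) = 7.824 servings → $7.43.
kale + carrots with both targets exact would need a negative amount; discard.
kale + spinach with both tight: 1.625 servings and 2.708 servings → $4.20.
carrots + spinach with both tight: 28.02 servings and 2.054 servings → $8.96.
The minimum over all feasible corners is $4.20.

$4.20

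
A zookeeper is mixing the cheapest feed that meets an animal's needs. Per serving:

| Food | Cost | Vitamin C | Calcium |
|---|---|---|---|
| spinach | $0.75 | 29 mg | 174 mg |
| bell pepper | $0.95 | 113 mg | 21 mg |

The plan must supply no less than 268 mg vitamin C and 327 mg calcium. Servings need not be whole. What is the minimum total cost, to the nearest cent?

$3.09

A basic optimal solution has at most two foods positive. Try each food alone and each pair with both targets met exactly.
spinach only: max(268/29, 327/174) = 9.241 servings → $6.93.
bell pepper only: max(268/113, 327/21) = 15.57 servings → $14.79.
spinach + bell pepper with both tight: 1.644 servings and 1.95 servings → $3.09.
So the least-cost plan costs $3.09.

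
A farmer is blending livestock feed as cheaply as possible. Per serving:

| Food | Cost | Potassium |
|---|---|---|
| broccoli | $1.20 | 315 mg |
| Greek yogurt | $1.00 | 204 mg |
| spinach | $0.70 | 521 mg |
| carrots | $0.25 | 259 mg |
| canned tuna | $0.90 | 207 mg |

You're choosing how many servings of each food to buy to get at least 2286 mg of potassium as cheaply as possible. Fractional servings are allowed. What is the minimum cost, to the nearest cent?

$2.21

Cost per mg of potassium: carrots $0.0010, spinach $0.0013, broccoli $0.0038, canned tuna $0.0043, Greek yogurt $0.0049.
With no serving limits, use only carrots: 2286 mg / 259 mg = 8.826 servings × $0.25 = $2.21.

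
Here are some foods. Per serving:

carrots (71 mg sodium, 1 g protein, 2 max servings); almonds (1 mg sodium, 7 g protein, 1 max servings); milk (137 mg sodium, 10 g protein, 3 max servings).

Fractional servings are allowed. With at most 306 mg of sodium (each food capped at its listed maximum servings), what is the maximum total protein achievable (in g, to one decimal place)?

29.3 g

Protein per mg sodium: almonds 7, milk 0.07299, carrots 0.01408.
Take 1 serving of almonds: uses 1 mg sodium, +7.0 g protein (running total 7.0 g).
Take 2.226 servings of milk: uses 305 mg sodium, +22.3 g protein (running total 29.3 g).
Greedy by best ratio exhausts the sodium allowance optimally: 29.3 g.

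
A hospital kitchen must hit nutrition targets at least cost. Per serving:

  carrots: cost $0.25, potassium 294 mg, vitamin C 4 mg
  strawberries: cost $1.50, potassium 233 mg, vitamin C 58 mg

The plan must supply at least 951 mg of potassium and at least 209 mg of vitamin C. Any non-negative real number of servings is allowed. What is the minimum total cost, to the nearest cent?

$5.46

For a min-cost LP with two ≥-constraints, a basic feasible solution has at most two positive variables.
carrots only: max(951/294, 209/4) = 52.25 servings → $13.06.
strawberries only: max(951/233, 209/58) = 4.082 servings → $6.12.
carrots + strawberries with both tight: 0.4008 servings and 3.576 servings → $5.46.
The minimum over all feasible corners is $5.46.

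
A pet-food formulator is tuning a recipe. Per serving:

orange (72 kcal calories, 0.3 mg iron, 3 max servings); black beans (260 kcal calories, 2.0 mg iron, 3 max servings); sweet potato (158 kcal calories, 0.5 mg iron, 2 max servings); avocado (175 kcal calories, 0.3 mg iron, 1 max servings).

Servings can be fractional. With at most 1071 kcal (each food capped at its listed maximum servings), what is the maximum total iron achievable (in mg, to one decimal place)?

7.1 mg

Iron per kcal: black beans 0.007692, orange 0.004167, sweet potato 0.003165, avocado 0.001714.
Take 3 servings of black beans: uses 780 kcal, +6.0 mg iron (running total 6.0 mg).
Take 3 servings of orange: uses 216 kcal, +0.9 mg iron (running total 6.9 mg).
Take 0.4747 servings of sweet potato: uses 75 kcal, +0.2 mg iron (running total 7.1 mg).
Filling greedily by iron-per-kcal is optimal for one linear limit, giving 7.1 mg.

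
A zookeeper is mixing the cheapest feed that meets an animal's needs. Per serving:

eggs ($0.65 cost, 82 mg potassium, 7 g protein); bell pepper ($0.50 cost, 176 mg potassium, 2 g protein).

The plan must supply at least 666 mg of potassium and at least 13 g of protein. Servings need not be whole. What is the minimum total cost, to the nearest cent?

Two binding constraints pin down two serving amounts, so the optimal mix uses at most two foods. The candidates are each food alone (scaled to the tighter of potassium/protein) and each pair with both constraints tight.
eggs only: max(666/82, 13/7) = 8.122 servings → $5.28.
bell pepper only: max(666/176, 13/2) = 6.5 servings → $3.25.
eggs + bell pepper with both tight: 0.8951 servings and 3.367 servings → $2.27.
So the least-cost plan costs $2.27.

$2.27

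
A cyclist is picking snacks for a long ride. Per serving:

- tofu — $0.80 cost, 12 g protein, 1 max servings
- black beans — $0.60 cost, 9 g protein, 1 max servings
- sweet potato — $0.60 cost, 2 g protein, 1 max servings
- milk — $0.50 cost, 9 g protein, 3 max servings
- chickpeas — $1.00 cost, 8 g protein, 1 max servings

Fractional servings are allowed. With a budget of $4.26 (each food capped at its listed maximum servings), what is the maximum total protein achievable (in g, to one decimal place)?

57.2 g

Protein per dollar: milk 18, tofu 15, black beans 15, chickpeas 8, sweet potato 3.333.
Take 3 servings of milk: spends $1.50, +27.0 g protein (running total 27.0 g).
Take 1 serving of tofu: spends $0.80, +12.0 g protein (running total 39.0 g).
Take 1 serving of black beans: spends $0.60, +9.0 g protein (running total 48.0 g).
Take 1 serving of chickpeas: spends $1.00, +8.0 g protein (running total 56.0 g).
Take 0.6 servings of sweet potato: spends $0.36, +1.2 g protein (running total 57.2 g).
Greedy by best ratio exhausts the cost allowance optimally: 57.2 g.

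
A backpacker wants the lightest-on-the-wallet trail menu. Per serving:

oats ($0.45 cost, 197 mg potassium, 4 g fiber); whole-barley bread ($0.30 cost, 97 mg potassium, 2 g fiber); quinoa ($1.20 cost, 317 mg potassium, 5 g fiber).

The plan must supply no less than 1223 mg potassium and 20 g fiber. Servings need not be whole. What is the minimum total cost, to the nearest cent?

$2.79

The cheapest plan sits at a corner of the feasible region — with two constraints it uses at most two foods.
oats only: max(1223/197, 20/4) = 6.208 servings → $2.79.
whole-barley bread only: max(1223/97, 20/2) = 12.61 servings → $3.78.
quinoa only: max(1223/317, 20/5) = 4 servings → $4.80.
oats + whole-barley bread: intersection lies outside the first quadrant.
oats + quinoa with both tight: 0.7951 servings and 3.364 servings → $4.39.
whole-barley bread + quinoa with both tight: 1.51 servings and 3.396 servings → $4.53.
Cheapest feasible corner: $2.79.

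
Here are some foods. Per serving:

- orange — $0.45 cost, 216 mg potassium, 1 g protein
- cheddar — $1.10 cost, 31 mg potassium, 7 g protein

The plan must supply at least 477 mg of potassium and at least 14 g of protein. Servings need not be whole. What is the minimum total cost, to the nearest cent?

$2.77

This is a tiny linear program; its minimum lies at a vertex of the feasible set. List the vertices and price them.
orange only: max(477/216, 14/1) = 14 servings → $6.30.
cheddar only: max(477/31, 14/7) = 15.39 servings → $16.93.
orange + cheddar with both tight: 1.962 servings and 1.72 servings → $2.77.
So the least-cost plan costs $2.77.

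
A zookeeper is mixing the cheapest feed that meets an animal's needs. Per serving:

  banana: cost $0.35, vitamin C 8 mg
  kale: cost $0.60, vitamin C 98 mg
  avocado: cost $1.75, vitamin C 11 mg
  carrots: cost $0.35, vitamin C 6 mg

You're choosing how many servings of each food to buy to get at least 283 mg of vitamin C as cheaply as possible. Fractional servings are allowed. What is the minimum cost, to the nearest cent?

$1.73

Cost per mg of vitamin C: kale $0.0061, banana $0.0437, carrots $0.0583, avocado $0.1591.
With no serving limits, use only kale: 283 mg / 98 mg = 2.888 servings × $0.60 = $1.73.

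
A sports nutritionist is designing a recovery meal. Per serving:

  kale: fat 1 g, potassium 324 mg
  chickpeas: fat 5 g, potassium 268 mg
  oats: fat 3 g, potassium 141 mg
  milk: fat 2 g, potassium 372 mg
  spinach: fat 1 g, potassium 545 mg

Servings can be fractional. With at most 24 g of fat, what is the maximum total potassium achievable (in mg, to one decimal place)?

Potassium per g fat: spinach 545, kale 324, milk 186, chickpeas 53.6, oats 47.
With no serving limits, spend the whole fat allowance on spinach: 24 g / 1 g × 545 mg = 13080.0 mg.

13080.0 mg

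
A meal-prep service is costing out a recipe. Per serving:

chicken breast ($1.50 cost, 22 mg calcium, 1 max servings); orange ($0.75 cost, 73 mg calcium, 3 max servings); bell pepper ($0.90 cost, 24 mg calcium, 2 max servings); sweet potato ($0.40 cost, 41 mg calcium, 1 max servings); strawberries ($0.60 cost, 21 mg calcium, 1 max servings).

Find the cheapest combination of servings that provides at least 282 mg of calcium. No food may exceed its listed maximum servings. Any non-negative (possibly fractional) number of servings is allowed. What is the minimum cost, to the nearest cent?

$3.29

Cost per mg of calcium: sweet potato $0.0098, orange $0.0103, strawberries $0.0286, bell pepper $0.0375, chicken breast $0.0682.
Take 1 serving of sweet potato: +41.0 mg calcium for $0.40 (total $0.40, still need 241.0 mg).
Take 3 servings of orange: +219.0 mg calcium for $2.25 (total $2.65, still need 22.0 mg).
Take 1 serving of strawberries: +21.0 mg calcium for $0.60 (total $3.25, still need 1.0 mg).
Take 0.04167 servings of bell pepper: +1.0 mg calcium for $0.04 (total $3.29, still need 0.0 mg).
Filling from the cheapest source first is optimal under one linear minimum: $3.29.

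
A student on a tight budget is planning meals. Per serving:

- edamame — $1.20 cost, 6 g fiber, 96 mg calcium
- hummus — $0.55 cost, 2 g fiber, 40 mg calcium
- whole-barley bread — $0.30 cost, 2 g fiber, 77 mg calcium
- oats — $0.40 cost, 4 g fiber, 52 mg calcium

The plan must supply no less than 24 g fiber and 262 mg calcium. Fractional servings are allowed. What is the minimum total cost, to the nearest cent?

$2.40

At the optimum either one food covers both requirements or two foods hit both targets exactly; no other combination can be cheaper.
edamame only: max(24/6, 262/96) = 4 servings → $4.80.
hummus only: max(24/2, 262/40) = 12 servings → $6.60.
whole-barley bread only: max(24/2, 262/77) = 12 servings → $3.60.
oats only: max(24/4, 262/52) = 6 servings → $2.40.
edamame + hummus with both targets exact would need a negative amount; discard.
edamame + whole-barley bread with both targets exact would need a negative amount; discard.
edamame + oats with both targets exact would need a negative amount; discard.
hummus + whole-barley bread: intersection lies outside the first quadrant.
hummus + oats: intersection lies outside the first quadrant.
whole-barley bread + oats with both targets exact would need a negative amount; discard.
Cheapest feasible corner: $2.40.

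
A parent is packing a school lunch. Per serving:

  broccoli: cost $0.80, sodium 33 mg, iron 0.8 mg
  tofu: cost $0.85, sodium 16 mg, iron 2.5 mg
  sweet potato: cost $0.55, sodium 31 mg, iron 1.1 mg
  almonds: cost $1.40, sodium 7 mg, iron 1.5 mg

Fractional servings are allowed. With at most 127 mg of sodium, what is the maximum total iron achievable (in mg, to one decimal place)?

Iron per mg sodium: almonds 0.2143, tofu 0.1562, sweet potato 0.03548, broccoli 0.02424.
With no serving limits, spend the whole sodium allowance on almonds: 127 mg / 7 mg × 1.5 mg = 27.2 mg.

27.2 mg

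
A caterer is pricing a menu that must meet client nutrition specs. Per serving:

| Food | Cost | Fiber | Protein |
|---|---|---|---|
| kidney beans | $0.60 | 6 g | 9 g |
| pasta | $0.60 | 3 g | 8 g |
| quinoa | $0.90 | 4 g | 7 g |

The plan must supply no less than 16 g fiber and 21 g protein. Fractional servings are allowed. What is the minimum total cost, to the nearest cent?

This is a tiny linear program; its minimum lies at a vertex of the feasible set. List the vertices and price them.
kidney beans only: max(16/6, 21/9) = 2.667 servings → $1.60.
pasta only: max(16/3, 21/8) = 5.333 servings → $3.20.
quinoa only: max(16/4, 21/7) = 4 servings → $3.60.
kidney beans + pasta: intersection lies outside the first quadrant.
kidney beans + quinoa: the both-tight solution has a negative serving — not a feasible corner.
pasta + quinoa: the both-tight solution has a negative serving — not a feasible corner.
Cheapest feasible corner: $1.60.

$1.60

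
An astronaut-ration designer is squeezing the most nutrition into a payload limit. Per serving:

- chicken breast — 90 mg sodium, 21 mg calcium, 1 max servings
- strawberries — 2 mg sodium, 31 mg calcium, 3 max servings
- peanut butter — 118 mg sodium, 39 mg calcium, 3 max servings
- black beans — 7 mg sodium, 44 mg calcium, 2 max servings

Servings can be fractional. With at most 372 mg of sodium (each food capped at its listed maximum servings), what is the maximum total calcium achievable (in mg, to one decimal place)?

Calcium per mg sodium: strawberries 15.5, black beans 6.286, peanut butter 0.3305, chicken breast 0.2333.
Take 3 servings of strawberries: uses 6 mg sodium, +93.0 mg calcium (running total 93.0 mg).
Take 2 servings of black beans: uses 14 mg sodium, +88.0 mg calcium (running total 181.0 mg).
Take 2.983 servings of peanut butter: uses 352 mg sodium, +116.3 mg calcium (running total 297.3 mg).
Greedy by best ratio exhausts the sodium allowance optimally: 297.3 mg.

297.3 mg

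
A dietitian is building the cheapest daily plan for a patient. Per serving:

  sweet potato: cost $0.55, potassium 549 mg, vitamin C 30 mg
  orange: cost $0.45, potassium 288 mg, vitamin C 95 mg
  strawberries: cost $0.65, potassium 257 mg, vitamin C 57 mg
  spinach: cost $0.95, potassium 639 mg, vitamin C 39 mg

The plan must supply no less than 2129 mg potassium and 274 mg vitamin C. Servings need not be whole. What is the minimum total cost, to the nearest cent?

$2.45

Compare the cost at each extreme point of the feasible region.
sweet potato only: max(2129/549, 274/30) = 9.133 servings → $5.02.
orange only: max(2129/288, 274/95) = 7.392 servings → $3.33.
strawberries only: max(2129/257, 274/57) = 8.284 servings → $5.38.
spinach only: max(2129/639, 274/39) = 7.026 servings → $6.67.
sweet potato + orange with both tight: 2.834 servings and 1.989 servings → $2.45.
sweet potato + strawberries with both tight: 2.16 servings and 3.67 servings → $3.57.
sweet potato + spinach: the both-tight solution has a negative serving — not a feasible corner.
orange + strawberries: the both-tight solution has a negative serving — not a feasible corner.
orange + spinach with both tight: 1.861 servings and 2.493 servings → $3.21.
strawberries + spinach with both tight: 3.487 servings and 1.929 servings → $4.10.
The minimum over all feasible corners is $2.45.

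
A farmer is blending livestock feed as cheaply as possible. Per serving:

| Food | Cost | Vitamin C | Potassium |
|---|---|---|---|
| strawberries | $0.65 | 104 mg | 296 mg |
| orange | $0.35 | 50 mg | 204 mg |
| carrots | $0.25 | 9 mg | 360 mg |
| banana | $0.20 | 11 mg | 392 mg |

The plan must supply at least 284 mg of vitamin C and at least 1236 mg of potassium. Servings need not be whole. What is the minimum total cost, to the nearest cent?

Two binding constraints pin down two serving amounts, so the optimal mix uses at most two foods. The candidates are each food alone (scaled to the tighter of vitamin C/potassium) and each pair with both constraints tight.
strawberries only: max(284/104, 1236/296) = 4.176 servings → $2.71.
orange only: max(284/50, 1236/204) = 6.059 servings → $2.12.
carrots only: max(284/9, 1236/360) = 31.56 servings → $7.89.
banana only: max(284/11, 1236/392) = 25.82 servings → $5.16.
strawberries + orange: the both-tight solution has a negative serving — not a feasible corner.
strawberries + carrots with both tight: 2.62 servings and 1.279 servings → $2.02.
strawberries + banana with both tight: 2.605 servings and 1.186 servings → $1.93.
orange + carrots with both tight: 5.637 servings and 0.239 servings → $2.03.
orange + banana with both tight: 5.631 servings and 0.2226 servings → $2.02.
carrots + banana: the both-tight solution has a negative serving — not a feasible corner.
The minimum over all feasible corners is $1.93.

$1.93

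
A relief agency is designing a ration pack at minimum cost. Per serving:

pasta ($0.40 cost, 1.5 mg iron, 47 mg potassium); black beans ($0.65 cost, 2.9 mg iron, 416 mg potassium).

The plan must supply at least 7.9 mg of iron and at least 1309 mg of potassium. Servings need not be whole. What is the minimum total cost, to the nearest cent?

Check every corner: each single food scaled to meet both minima, and each pair solved so both constraints bind.
pasta only: max(7.9/1.5, 1309/47) = 27.85 servings → $11.14.
black beans only: max(7.9/2.9, 1309/416) = 3.147 servings → $2.05.
pasta + black beans: the both-tight solution has a negative serving — not a feasible corner.
So the least-cost plan costs $2.05.

$2.05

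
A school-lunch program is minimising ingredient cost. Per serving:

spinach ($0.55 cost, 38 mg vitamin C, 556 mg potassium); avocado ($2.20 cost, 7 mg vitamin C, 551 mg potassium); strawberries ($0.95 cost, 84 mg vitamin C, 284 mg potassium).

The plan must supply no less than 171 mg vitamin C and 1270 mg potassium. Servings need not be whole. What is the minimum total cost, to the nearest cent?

For a min-cost LP with two ≥-constraints, a basic feasible solution has at most two positive variables.
spinach only: max(171/38, 1270/556) = 4.5 servings → $2.48.
avocado only: max(171/7, 1270/551) = 24.43 servings → $53.74.
strawberries only: max(171/84, 1270/284) = 4.472 servings → $4.25.
spinach + avocado: intersection lies outside the first quadrant.
spinach + strawberries with both tight: 1.618 servings and 1.304 servings → $2.13.
avocado + strawberries with both tight: 1.312 servings and 1.926 servings → $4.72.
So the least-cost plan costs $2.13.

$2.13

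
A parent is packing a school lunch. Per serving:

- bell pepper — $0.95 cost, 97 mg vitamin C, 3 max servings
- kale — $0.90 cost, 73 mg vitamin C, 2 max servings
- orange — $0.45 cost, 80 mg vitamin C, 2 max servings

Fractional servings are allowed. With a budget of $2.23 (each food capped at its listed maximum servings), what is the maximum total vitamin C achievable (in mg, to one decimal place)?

295.8 mg

Vitamin C per dollar: orange 177.8, bell pepper 102.1, kale 81.11.
Take 2 servings of orange: spends $0.90, +160.0 mg vitamin C (running total 160.0 mg).
Take 1.4 servings of bell pepper: spends $1.33, +135.8 mg vitamin C (running total 295.8 mg).
Greedy by best ratio exhausts the cost allowance optimally: 295.8 mg.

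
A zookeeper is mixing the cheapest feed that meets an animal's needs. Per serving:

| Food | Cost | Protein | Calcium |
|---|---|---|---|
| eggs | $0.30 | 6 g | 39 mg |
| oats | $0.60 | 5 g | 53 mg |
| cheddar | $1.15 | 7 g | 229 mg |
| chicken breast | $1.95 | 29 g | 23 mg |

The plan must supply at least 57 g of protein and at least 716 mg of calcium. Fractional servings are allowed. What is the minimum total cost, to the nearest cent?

$4.36

The cheapest plan sits at a corner of the feasible region — with two constraints it uses at most two foods.
eggs only: max(57/6, 716/39) = 18.36 servings → $5.51.
oats only: max(57/5, 716/53) = 13.51 servings → $8.11.
cheddar only: max(57/7, 716/229) = 8.143 servings → $9.36.
chicken breast only: max(57/29, 716/23) = 31.13 servings → $60.70.
eggs + oats: intersection lies outside the first quadrant.
eggs + cheddar with both tight: 7.303 servings and 1.883 servings → $4.36.
eggs + chicken breast: intersection lies outside the first quadrant.
oats + cheddar with both tight: 10.39 servings and 0.7222 servings → $7.06.
oats + chicken breast: the both-tight solution has a negative serving — not a feasible corner.
cheddar + chicken breast with both tight: 3.002 servings and 1.241 servings → $5.87.
The minimum over all feasible corners is $4.36.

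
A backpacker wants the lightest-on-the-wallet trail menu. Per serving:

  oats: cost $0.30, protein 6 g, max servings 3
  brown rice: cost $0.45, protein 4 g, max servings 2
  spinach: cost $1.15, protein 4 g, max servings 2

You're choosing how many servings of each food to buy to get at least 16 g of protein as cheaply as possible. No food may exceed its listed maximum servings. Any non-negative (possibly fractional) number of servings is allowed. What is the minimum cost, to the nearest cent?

$0.80

Cost per g of protein: oats $0.0500, brown rice $0.1125, spinach $0.2875.
Take 2.667 servings of oats: +16.0 g protein for $0.80 (total $0.80, still need 0.0 g).
Greedy by cheapest-per-g is optimal for a single linear constraint, so the minimum cost is $0.80.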